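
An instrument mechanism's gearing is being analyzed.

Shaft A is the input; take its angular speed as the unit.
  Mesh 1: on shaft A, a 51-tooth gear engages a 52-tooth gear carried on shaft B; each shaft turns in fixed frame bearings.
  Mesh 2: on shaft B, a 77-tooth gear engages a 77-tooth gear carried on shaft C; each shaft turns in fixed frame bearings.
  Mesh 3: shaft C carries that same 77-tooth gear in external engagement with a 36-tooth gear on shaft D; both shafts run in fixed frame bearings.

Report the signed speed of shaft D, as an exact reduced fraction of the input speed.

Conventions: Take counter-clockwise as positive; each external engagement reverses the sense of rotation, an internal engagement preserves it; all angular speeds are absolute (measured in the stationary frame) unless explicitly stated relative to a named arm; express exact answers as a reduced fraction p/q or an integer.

3-mesh fixed-axis compound train (all bearings frame-fixed)
mesh 1 [51T→52T]: |ω|/ω_in = 1×51/52 = 51/52, sense flips to −
mesh 2 [77T→77T]: |ω|/ω_in = (51/52)×77/77 = 51/52, sense flips to +
mesh 3 [77T→36T]: |ω|/ω_in = (51/52)×77/36 = 1309/624, sense flips to −
signed output speed (× input speed) = -1309/624

-1309/624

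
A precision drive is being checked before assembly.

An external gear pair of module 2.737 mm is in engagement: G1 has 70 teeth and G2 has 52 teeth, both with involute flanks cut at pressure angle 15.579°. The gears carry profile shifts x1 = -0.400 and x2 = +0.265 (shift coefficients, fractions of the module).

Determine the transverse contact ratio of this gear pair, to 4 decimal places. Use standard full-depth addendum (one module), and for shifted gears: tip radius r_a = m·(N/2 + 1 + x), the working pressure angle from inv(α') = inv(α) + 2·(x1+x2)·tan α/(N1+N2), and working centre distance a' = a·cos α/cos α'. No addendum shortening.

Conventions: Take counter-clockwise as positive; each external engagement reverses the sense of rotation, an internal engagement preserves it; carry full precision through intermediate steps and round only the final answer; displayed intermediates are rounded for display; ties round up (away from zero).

topology: single-mesh involute geometry — m = 2.737, 70T/52T pair
base radii: r_b1 = 92.275594, r_b2 = 68.547584
tip radii: r_a1 = 97.437200, r_a2 = 74.624305
inv(α') = inv(15.579°) + 2·(-0.400+0.265)·tan α/(70+52) = 0.00628808  ⇒  α' = 15.10951°
a' = a·cos α / cos α' = 166.9570·cos 15.579°/cos 15.10951° = 166.582022
action lengths: √(r_a1²−r_b1²) = 31.292535, √(r_a2²−r_b2²) = 29.496027
base pitch p_b = π·m·cos α = 8.282638
CR = (31.292535 + 29.496027 − 166.582022·sin 15.10951°)/8.282638 = 2.096735
contact ratio ≈ 2.0967

2.0967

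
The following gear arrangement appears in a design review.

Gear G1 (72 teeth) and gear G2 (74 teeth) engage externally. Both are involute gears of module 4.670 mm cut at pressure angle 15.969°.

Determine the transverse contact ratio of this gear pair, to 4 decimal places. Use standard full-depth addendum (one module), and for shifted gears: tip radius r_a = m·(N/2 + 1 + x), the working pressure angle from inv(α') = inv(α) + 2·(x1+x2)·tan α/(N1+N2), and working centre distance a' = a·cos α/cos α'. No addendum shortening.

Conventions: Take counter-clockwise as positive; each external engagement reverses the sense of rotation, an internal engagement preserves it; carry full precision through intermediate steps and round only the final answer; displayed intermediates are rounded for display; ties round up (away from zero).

class = single-mesh tooth geometry [involute pair 72T × 74T, m = 4.670]
base radii: r_b1 = 161.632365, r_b2 = 166.122153
tip radii: r_a1 = 172.790000, r_a2 = 177.460000
no profile shift: α' = α, a' = a
action lengths: √(r_a1²−r_b1²) = 61.084881, √(r_a2²−r_b2²) = 62.413796
base pitch p_b = π·m·cos α = 14.105085
CR = (61.084881 + 62.413796 − 340.910000·sin 15.96900°)/14.105085 = 2.106224
contact ratio ≈ 2.1062

2.1062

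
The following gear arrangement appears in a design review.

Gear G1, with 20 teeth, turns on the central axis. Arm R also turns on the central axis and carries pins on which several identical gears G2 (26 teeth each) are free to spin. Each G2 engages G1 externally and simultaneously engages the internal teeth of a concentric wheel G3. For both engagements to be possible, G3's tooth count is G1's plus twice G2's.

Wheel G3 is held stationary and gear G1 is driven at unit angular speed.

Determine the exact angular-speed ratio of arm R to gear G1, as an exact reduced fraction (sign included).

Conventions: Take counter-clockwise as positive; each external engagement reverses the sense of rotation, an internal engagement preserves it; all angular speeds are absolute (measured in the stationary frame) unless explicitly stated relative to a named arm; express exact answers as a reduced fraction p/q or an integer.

5/23

class = planetary set [G3 = 20+2·26 = 72; Willis about the carrier]
ring teeth: 20 + 2·26 = 72
20(ω_sun−ω_arm) = −72(ω_ring−ω_arm),  ω_ring = 0, ω_sun = 1
20(1−ω_arm) = −72(0−ω_arm)  ⇒  92·ω_arm = 20  ⇒  ω_arm = 5/23
ω_out/ω_in = 5/23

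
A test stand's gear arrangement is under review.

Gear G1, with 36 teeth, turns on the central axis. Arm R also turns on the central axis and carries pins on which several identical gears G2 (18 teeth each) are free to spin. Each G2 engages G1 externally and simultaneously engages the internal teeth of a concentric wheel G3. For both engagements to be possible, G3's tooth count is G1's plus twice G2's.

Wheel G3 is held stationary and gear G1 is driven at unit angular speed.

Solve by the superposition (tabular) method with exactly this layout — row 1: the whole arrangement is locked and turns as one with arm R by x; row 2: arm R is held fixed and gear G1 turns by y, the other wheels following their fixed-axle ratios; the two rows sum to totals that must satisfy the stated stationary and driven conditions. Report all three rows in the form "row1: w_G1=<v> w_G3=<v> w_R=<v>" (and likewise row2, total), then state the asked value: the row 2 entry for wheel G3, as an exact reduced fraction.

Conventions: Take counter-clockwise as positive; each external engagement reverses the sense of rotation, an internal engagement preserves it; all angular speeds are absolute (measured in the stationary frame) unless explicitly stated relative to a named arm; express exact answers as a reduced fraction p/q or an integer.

recognized (axles ride arm R): planetary set, 36/18/72 teeth
row 1: whole set turns with the arm by x
row 2 — arm fixed, fixed-axis ratios: sun y, ring −(36/72)·y, arm 0
boundary: total ω_ring = x − (36/72)·y = 0 and total ω_sun = x + y = 1  ⇒  y = 2/3, x = 1/3
row 2 ring = −(36/72)·2/3 = -1/3
totals (row 1 + row 2): sun 1/3 + 2/3 = 1, ring 1/3 + (-1/3) = 0, arm 1/3 + 0 = 1/3
asked cell (row2, ring) = -1/3

row1: w_G1=1/3 w_G3=1/3 w_R=1/3
row2: w_G1=2/3 w_G3=-1/3 w_R=0
total: w_G1=1 w_G3=0 w_R=1/3
asked value: -1/3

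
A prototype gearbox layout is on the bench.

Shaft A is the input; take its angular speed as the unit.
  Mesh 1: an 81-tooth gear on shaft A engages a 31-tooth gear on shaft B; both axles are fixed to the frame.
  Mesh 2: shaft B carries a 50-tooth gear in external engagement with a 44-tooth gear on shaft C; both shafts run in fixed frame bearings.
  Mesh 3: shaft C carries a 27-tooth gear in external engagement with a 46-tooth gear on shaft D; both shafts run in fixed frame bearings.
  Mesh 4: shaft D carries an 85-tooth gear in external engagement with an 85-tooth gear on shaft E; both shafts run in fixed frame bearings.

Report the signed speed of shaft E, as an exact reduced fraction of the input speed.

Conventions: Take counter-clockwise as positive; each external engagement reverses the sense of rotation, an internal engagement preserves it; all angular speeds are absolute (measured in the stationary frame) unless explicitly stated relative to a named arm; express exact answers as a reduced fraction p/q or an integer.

4-mesh fixed-axis compound train (all bearings frame-fixed)
mesh 1 [81T→31T]: |ω|/ω_in = 1×81/31 = 81/31, sense flips to −
mesh 2 [50T→44T]: |ω|/ω_in = (81/31)×50/44 = 2025/682, sense flips to +
mesh 3 [27T→46T]: |ω|/ω_in = (2025/682)×27/46 = 54675/31372, sense flips to −
mesh 4 [85T→85T]: |ω|/ω_in = (54675/31372)×85/85 = 54675/31372, sense flips to +
signed output speed (× input speed) = 54675/31372

54675/31372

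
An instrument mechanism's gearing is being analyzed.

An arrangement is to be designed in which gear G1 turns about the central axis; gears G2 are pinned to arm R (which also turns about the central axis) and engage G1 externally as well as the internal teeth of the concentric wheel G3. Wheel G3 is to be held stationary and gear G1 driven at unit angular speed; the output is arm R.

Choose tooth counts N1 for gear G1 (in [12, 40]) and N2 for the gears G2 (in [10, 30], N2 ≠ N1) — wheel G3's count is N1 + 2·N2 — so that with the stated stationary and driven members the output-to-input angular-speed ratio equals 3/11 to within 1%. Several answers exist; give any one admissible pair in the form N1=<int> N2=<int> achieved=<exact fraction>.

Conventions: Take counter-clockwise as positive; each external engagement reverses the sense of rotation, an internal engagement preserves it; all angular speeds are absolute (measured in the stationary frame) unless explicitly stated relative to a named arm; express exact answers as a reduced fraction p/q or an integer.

class = planetary set [ratio 3/11 wanted; Willis about the carrier]
Willis with ω_ring = 0: ω_arm/ω_sun = N1/(N1+N3); set equal to 3/11  ⇒  N3/N1 = 1/(3/11) − 1 = 8/3
N3 = N1 + 2·N2  ⇒  N2/N1 = (N3/N1 − 1)/2 = (8/3 − 1)/2 = 5/6
smallest multiple with N1 ≥ 12 and N2 ≥ 10: k = 2  ⇒  N1 = 2·6 = 12, N2 = 2·5 = 10 (N1 ≤ 40, N2 ≤ 30, N2 ≠ N1 ✓), N3 = 12 + 2·10 = 32
check: N1/(N1+N3) with N1 = 12, N3 = 32 gives 3/11; |achieved − target| = 0 ≤ 3/1100 ✓

N1=12 N2=10 achieved=3/11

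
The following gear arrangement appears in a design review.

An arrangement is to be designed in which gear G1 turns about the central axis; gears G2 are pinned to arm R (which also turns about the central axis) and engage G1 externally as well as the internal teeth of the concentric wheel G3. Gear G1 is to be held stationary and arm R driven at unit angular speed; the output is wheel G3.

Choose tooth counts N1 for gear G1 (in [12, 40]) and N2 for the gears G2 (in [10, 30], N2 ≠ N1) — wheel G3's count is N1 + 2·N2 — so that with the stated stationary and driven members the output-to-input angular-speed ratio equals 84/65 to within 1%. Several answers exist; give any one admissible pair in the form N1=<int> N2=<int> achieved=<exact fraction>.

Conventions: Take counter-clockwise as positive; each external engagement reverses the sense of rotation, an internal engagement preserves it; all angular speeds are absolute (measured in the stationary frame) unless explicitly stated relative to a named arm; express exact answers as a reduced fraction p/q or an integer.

N1=19 N2=23 achieved=84/65

planetary set to be sized for 84/65 (Willis relation)
Willis with ω_sun = 0: ω_ring/ω_arm = (N1+N3)/N3; set equal to 84/65  ⇒  N3/N1 = 1/(84/65 − 1) = 65/19
N3 = N1 + 2·N2  ⇒  N2/N1 = (N3/N1 − 1)/2 = (65/19 − 1)/2 = 23/19
smallest multiple with N1 ≥ 12 and N2 ≥ 10: k = 1  ⇒  N1 = 1·19 = 19, N2 = 1·23 = 23 (N1 ≤ 40, N2 ≤ 30, N2 ≠ N1 ✓), N3 = 19 + 2·23 = 65
check: (N1+N3)/N3 with N1 = 19, N3 = 65 gives 84/65; |achieved − target| = 0 ≤ 21/1625 ✓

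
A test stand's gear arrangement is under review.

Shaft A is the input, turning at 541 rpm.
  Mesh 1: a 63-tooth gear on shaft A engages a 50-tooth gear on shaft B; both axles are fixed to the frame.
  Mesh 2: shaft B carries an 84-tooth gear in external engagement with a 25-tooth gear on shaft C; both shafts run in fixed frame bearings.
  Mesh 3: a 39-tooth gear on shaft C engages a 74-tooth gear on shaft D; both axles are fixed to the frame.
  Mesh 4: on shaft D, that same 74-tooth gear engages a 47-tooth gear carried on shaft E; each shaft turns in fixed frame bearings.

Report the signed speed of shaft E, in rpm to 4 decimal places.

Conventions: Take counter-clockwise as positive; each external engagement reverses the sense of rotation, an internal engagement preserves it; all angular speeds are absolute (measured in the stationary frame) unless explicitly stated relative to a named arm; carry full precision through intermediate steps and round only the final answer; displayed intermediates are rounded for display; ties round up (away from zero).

+1900.5261 rpm

recognized (5 fixed axles, 4 meshes): fixed-axis compound train
mesh 1 [63T→50T]: ω = 541.0000×63/50 = 681.6600 rpm, sense flips to −
mesh 2 [84T→25T]: ω = 681.6600×84/25 = 2290.3776 rpm, sense flips to +
mesh 3 [39T→74T]: ω = 2290.3776×39/74 = 1207.0909 rpm, sense flips to −
mesh 4 [74T→47T]: ω = 1207.0909×74/47 = 1900.5261 rpm, sense flips to +
signed output speed = +1900.5261 rpm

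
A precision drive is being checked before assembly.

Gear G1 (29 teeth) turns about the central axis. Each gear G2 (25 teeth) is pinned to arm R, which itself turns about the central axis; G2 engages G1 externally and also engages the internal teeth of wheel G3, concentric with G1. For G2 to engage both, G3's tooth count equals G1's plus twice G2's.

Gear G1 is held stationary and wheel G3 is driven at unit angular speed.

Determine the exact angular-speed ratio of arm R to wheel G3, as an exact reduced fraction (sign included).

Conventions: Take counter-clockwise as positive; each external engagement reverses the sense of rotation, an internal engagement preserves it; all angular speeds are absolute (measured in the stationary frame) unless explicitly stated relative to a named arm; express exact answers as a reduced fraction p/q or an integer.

79/108

recognized (axles ride arm R): planetary set, 29/25/79 teeth
ring teeth: 29 + 2·25 = 79
29(ω_sun−ω_arm) = −79(ω_ring−ω_arm),  ω_sun = 0, ω_ring = 1
29(0−ω_arm) = −79(1−ω_arm)  ⇒  108·ω_arm = 79  ⇒  ω_arm = 79/108
ω_out/ω_in = 79/108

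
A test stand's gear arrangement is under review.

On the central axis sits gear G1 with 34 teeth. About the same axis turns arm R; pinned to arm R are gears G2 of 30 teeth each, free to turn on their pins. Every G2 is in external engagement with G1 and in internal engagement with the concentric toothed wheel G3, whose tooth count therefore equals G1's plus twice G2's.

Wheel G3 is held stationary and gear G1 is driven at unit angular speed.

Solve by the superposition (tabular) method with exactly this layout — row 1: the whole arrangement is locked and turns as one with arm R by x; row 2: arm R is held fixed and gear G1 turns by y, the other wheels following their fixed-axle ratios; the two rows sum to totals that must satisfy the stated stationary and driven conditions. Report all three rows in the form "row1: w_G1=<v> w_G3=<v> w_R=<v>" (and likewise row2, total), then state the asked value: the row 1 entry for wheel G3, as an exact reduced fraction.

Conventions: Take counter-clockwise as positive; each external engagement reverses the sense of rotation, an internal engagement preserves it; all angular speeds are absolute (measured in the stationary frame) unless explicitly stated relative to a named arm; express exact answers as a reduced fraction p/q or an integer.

row1: w_G1=17/64 w_G3=17/64 w_R=17/64
row2: w_G1=47/64 w_G3=-17/64 w_R=0
total: w_G1=1 w_G3=0 w_R=17/64
asked value: 17/64

topology: planetary set — G1 34T / G2 30T / G3 94T, arm = carrier (Willis)
row 1 — lock + rotate with arm: ω_sun = ω_ring = ω_arm = x
row 2: sun turns y, ring = −(34/94)·y, arm 0
boundary: total ω_ring = x − (34/94)·y = 0 and total ω_sun = x + y = 1  ⇒  y = 47/64, x = 17/64
row 2 ring = −(34/94)·47/64 = -17/64
totals (row 1 + row 2): sun 17/64 + 47/64 = 1, ring 17/64 + (-17/64) = 0, arm 17/64 + 0 = 17/64
asked cell (row1, ring) = 17/64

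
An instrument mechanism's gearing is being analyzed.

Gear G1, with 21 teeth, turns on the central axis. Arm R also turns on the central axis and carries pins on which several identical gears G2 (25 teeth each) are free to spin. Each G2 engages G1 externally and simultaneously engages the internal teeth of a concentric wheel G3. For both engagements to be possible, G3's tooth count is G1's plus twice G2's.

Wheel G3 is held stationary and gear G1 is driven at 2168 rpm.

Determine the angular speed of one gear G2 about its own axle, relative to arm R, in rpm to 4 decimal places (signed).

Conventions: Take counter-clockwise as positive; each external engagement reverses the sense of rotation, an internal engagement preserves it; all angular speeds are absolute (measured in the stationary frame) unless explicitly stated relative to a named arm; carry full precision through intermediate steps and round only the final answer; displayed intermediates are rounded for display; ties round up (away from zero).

recognized (axles ride arm R): planetary set, 21/25/71 teeth
normalise by the input: solve with ω_sun = 1, then scale by 2168 rpm
ring teeth: 21 + 2·25 = 71
21(ω_sun−ω_arm) = −71(ω_ring−ω_arm),  ω_ring = 0, ω_sun = 1
21(1−ω_arm) = −71(0−ω_arm)  ⇒  92·ω_arm = 21  ⇒  ω_arm = 21/92
sun–planet mesh: 21·(1−21/92) = −25·(ω_p−ω_arm)  ⇒  ω_p−ω_arm = -1491/2300
scale: ω_p−ω_arm = -1491/2300 × 2168 rpm = -1405.4296 rpm

-1405.4296 rpm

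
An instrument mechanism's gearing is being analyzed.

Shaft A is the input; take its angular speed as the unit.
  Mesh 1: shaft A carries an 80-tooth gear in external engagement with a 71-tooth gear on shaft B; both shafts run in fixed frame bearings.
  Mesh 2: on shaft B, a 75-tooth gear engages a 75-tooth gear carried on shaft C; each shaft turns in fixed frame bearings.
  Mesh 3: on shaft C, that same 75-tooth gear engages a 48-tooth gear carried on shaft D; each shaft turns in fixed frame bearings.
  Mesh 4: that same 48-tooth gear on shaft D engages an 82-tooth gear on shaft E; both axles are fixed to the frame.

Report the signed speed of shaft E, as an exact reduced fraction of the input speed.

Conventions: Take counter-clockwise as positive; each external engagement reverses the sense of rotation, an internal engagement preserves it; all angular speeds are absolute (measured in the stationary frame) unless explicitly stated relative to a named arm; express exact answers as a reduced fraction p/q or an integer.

4-mesh fixed-axis compound train (all bearings frame-fixed)
mesh 1 [80T→71T]: |ω|/ω_in = 1×80/71 = 80/71, sense flips to −
mesh 2 [75T→75T]: |ω|/ω_in = (80/71)×75/75 = 80/71, sense flips to +
mesh 3 [75T→48T]: |ω|/ω_in = (80/71)×75/48 = 125/71, sense flips to −
mesh 4 [48T→82T]: |ω|/ω_in = (125/71)×48/82 = 3000/2911, sense flips to +
signed output speed (× input speed) = 3000/2911

3000/2911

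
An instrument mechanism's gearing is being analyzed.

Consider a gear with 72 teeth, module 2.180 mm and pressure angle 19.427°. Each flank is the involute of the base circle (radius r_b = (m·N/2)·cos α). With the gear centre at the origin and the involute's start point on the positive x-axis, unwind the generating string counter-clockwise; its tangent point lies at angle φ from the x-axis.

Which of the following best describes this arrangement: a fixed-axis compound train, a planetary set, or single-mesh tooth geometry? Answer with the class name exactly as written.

single-mesh involute tooth geometry (72T wheel at module 2.180)
classification: single-mesh tooth geometry

single-mesh tooth geometry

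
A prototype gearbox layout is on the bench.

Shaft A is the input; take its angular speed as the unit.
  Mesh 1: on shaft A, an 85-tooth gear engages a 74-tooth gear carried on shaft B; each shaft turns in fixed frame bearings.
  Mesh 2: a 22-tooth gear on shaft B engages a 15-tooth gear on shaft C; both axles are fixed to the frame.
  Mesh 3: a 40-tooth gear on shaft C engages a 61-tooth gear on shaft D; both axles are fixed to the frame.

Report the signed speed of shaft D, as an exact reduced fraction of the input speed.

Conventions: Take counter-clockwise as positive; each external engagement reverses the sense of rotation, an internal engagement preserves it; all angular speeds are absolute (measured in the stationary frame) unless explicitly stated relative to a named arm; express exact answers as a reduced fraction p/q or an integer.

-7480/6771

3-mesh fixed-axis compound train (all bearings frame-fixed)
mesh 1 [85T→74T]: |ω|/ω_in = 1×85/74 = 85/74, sense flips to −
mesh 2 [22T→15T]: |ω|/ω_in = (85/74)×22/15 = 187/111, sense flips to +
mesh 3 [40T→61T]: |ω|/ω_in = (187/111)×40/61 = 7480/6771, sense flips to −
signed output speed (× input speed) = -7480/6771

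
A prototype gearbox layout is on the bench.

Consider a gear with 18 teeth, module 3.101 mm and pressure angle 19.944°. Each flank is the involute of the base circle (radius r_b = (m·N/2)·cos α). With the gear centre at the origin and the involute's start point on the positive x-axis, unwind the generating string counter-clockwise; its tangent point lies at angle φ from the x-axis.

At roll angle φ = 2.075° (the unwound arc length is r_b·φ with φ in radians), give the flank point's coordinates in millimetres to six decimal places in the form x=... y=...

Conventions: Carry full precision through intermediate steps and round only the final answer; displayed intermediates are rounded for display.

single-mesh involute tooth geometry (18T wheel at module 3.101)
pitch radius r_p = m·N/2 = 3.101·18/2 = 27.909000
base radius r_b = r_p·cos α = 27.909000·cos 19.944° = 26.235198
roll angle φ = 2.075° = 0.03621558 rad
x = r_b·(cos φ + φ·sin φ) = 26.252397
y = r_b·(sin φ − φ·cos φ) = 0.000415

x=26.252397 y=0.000415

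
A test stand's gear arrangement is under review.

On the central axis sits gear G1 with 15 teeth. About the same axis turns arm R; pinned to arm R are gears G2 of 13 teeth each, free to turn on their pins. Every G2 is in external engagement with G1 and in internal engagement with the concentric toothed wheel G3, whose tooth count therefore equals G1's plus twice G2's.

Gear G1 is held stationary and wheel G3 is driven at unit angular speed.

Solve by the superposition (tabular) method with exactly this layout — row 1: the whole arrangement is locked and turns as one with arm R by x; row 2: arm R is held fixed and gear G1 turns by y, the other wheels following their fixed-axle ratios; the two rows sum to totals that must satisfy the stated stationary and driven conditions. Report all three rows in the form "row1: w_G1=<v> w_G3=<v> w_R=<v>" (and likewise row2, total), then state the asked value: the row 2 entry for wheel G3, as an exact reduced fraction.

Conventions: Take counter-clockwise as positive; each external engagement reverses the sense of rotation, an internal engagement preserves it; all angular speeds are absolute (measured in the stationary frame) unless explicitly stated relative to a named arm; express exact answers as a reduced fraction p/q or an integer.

row1: w_G1=41/56 w_G3=41/56 w_R=41/56
row2: w_G1=-41/56 w_G3=15/56 w_R=0
total: w_G1=0 w_G3=1 w_R=41/56
asked value: 15/56

topology: planetary set — G1 15T / G2 13T / G3 41T, arm = carrier (Willis)
row 1: whole set turns with the arm by x
superposition row 2 [arm held]: sun y, ring −(15/41)·y, arm 0
boundary: total ω_sun = x + y = 0 and total ω_ring = x − (15/41)·y = 1  ⇒  y = -41/56, x = 41/56
row 2 ring = −(15/41)·(-41/56) = 15/56
totals (row 1 + row 2): sun 41/56 + (-41/56) = 0, ring 41/56 + 15/56 = 1, arm 41/56 + 0 = 41/56
asked cell (row2, ring) = 15/56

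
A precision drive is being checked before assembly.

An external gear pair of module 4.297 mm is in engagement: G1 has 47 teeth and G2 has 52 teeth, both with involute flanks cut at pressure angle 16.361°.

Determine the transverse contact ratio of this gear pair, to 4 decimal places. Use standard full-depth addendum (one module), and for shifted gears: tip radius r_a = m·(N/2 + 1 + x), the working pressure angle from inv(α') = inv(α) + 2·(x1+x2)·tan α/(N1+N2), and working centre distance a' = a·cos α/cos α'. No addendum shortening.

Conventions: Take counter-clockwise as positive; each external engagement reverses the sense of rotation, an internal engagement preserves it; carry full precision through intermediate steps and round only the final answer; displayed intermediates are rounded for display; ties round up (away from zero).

1.9790

single-mesh involute tooth geometry (47T engaging 52T at module 4.297)
base radii: r_b1 = 96.890430, r_b2 = 107.197922
tip radii: r_a1 = 105.276500, r_a2 = 116.019000
no profile shift: α' = α, a' = a
action lengths: √(r_a1²−r_b1²) = 41.175066, √(r_a2²−r_b2²) = 44.373571
base pitch p_b = π·m·cos α = 12.952777
CR = (41.175066 + 44.373571 − 212.701500·sin 16.36100°)/12.952777 = 1.978965
contact ratio ≈ 1.9790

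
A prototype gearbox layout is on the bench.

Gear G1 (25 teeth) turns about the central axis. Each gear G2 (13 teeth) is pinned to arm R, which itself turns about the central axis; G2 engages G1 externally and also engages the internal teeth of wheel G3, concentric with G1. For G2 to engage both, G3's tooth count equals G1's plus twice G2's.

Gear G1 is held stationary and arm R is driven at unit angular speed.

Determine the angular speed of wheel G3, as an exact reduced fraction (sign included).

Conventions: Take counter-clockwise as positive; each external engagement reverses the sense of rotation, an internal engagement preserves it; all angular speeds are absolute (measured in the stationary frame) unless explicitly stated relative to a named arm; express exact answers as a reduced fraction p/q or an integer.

76/51

topology: planetary set — G1 25T / G2 13T / G3 51T, arm = carrier (Willis)
ring teeth: 25 + 2·13 = 51
25(ω_sun−ω_arm) = −51(ω_ring−ω_arm),  ω_sun = 0, ω_arm = 1
ω_ring = 1 − (25/51)(0−1) = 76/51
exact speed ratio = 76/51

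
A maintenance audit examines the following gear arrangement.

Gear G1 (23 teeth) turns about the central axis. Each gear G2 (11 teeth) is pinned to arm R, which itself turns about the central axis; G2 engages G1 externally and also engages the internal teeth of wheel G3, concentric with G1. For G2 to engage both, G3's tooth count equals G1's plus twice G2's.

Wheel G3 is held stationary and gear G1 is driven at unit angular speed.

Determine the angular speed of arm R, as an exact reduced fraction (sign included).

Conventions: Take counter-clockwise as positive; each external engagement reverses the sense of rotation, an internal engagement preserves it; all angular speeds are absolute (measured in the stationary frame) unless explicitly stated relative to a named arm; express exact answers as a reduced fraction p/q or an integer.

topology: planetary set — G1 23T / G2 11T / G3 45T, arm = carrier (Willis)
ring teeth: 23 + 2·11 = 45
23(ω_sun−ω_arm) = −45(ω_ring−ω_arm),  ω_ring = 0, ω_sun = 1
23(1−ω_arm) = −45(0−ω_arm)  ⇒  68·ω_arm = 23  ⇒  ω_arm = 23/68
exact speed ratio = 23/68

23/68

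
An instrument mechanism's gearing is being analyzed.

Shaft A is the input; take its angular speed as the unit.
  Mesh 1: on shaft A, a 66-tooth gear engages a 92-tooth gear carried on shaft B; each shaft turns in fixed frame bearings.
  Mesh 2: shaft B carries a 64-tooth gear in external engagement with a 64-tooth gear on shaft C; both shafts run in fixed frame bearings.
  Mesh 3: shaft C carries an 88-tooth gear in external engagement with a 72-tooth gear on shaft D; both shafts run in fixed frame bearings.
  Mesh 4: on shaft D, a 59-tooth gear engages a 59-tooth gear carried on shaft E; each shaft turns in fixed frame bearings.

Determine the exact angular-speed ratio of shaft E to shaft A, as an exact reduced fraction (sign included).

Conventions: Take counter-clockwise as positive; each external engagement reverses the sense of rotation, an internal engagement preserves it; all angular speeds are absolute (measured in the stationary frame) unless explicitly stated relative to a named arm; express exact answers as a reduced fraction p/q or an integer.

class = fixed-axis compound train [4 meshes; 4 ratios multiply, 4 sense flips]
mesh 1 [66T→92T]: running ratio 33/46, sense −
mesh 2 [64T→64T]: running ratio 33/46, sense +
mesh 3 [88T→72T]: running ratio 121/138, sense −
mesh 4 [59T→59T]: running ratio 121/138, sense +
ω_out/ω_in = 121/138

121/138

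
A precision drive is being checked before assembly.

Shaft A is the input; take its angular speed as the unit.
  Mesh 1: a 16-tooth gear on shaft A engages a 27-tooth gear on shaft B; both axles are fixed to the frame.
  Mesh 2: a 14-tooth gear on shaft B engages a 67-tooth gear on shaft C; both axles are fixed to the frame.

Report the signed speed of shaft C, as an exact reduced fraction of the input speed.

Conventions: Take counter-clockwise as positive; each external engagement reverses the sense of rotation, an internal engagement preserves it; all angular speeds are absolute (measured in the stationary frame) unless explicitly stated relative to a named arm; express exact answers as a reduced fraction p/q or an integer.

2-mesh fixed-axis compound train (all bearings frame-fixed)
mesh 1 [16T→27T]: |ω|/ω_in = 1×16/27 = 16/27, sense flips to −
mesh 2 [14T→67T]: |ω|/ω_in = (16/27)×14/67 = 224/1809, sense flips to +
signed output speed (× input speed) = 224/1809

224/1809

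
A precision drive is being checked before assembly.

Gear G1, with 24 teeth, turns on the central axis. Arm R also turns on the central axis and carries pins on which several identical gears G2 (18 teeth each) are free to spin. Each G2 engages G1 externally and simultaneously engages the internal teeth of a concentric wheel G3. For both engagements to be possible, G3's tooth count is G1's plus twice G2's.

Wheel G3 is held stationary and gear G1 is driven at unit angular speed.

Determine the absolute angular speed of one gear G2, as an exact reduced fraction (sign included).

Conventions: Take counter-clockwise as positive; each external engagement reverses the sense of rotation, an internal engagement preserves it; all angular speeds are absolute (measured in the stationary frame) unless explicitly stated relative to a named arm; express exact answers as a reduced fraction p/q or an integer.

-2/3

class = planetary set [G3 = 24+2·18 = 60; Willis about the carrier]
ring teeth: 24 + 2·18 = 60
24(ω_sun−ω_arm) = −60(ω_ring−ω_arm),  ω_ring = 0, ω_sun = 1
24(1−ω_arm) = −60(0−ω_arm)  ⇒  84·ω_arm = 24  ⇒  ω_arm = 2/7
sun–planet mesh: 24·(1−2/7) = −18·(ω_p−ω_arm)  ⇒  ω_p−ω_arm = -20/21
ω_p = 2/7 − 20/21 = -2/3
exact speed ratio = -2/3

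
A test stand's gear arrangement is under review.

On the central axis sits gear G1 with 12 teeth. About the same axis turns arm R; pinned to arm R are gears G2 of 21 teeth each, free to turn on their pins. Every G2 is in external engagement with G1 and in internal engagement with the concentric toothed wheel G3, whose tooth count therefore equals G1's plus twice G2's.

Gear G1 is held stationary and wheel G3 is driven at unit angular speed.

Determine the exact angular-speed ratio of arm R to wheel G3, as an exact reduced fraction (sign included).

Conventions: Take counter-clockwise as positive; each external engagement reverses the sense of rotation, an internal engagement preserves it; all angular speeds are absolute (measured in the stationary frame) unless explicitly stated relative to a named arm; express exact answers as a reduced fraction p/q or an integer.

9/11

class = planetary set [G3 = 12+2·21 = 54; Willis about the carrier]
ring teeth: 12 + 2·21 = 54
12(ω_sun−ω_arm) = −54(ω_ring−ω_arm),  ω_sun = 0, ω_ring = 1
12(0−ω_arm) = −54(1−ω_arm)  ⇒  66·ω_arm = 54  ⇒  ω_arm = 9/11
ω_out/ω_in = 9/11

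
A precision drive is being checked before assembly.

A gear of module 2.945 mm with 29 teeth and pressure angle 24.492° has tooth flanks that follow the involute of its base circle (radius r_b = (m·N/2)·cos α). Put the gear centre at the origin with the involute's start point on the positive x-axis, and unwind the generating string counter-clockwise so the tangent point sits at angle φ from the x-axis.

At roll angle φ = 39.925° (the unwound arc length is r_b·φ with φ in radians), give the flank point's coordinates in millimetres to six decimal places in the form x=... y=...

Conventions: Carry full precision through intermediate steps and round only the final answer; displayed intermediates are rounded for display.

topology: single-mesh involute geometry — m = 2.945, N = 29
pitch radius r_p = m·N/2 = 2.945·29/2 = 42.702500
base radius r_b = r_p·cos α = 42.702500·cos 24.492° = 38.860093
roll angle φ = 39.925° = 0.69682270 rad
x = r_b·(cos φ + φ·sin φ) = 47.179848
y = r_b·(sin φ − φ·cos φ) = 4.173624

x=47.179848 y=4.173624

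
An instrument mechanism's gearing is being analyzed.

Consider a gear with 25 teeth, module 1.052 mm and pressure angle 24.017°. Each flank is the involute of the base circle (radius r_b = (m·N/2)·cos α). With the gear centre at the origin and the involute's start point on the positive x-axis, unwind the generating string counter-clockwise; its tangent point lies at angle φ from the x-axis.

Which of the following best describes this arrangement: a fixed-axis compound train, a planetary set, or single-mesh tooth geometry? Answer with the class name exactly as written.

single-mesh tooth geometry

recognized (one wheel, involute flank): single-mesh tooth geometry, m = 1.052, N = 25
classification: single-mesh tooth geometry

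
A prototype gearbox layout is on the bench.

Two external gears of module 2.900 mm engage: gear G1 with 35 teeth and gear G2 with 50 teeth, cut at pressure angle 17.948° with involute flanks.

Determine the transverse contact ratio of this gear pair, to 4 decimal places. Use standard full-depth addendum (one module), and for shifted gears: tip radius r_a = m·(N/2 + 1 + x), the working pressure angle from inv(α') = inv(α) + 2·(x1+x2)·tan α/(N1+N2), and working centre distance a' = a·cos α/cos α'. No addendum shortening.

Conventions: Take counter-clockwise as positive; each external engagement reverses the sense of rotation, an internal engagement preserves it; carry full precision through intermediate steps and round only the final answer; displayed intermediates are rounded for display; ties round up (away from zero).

1.8321

topology: single-mesh involute geometry — m = 2.900, 35T/50T pair
base radii: r_b1 = 48.280331, r_b2 = 68.971902
tip radii: r_a1 = 53.650000, r_a2 = 75.400000
no profile shift: α' = α, a' = a
action lengths: √(r_a1²−r_b1²) = 23.395130, √(r_a2²−r_b2²) = 30.463695
base pitch p_b = π·m·cos α = 8.667265
CR = (23.395130 + 30.463695 − 123.250000·sin 17.94800°)/8.667265 = 1.832052
contact ratio ≈ 1.8321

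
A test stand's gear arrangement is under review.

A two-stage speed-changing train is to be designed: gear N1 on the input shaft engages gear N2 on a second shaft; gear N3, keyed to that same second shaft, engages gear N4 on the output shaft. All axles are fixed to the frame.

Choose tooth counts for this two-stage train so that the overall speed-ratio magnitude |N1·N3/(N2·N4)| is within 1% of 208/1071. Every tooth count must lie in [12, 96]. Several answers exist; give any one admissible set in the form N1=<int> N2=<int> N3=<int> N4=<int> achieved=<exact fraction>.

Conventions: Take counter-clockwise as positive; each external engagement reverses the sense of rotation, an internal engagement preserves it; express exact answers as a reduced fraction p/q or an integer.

N1=13 N2=17 N3=16 N4=63 achieved=208/1071

design class (target 208/1071): fixed-axis compound train
target = 208/1071 in lowest terms: an exact hit needs N1·N3 = k·208 and N2·N4 = k·1071 for one integer k, every count in [12, 96]; additionally prefer no 1:1 stage (N1 ≠ N2, N3 ≠ N4)
k = 1: N1·N3 = 208 = 13·16, N2·N4 = 1071 = 17·63
achieved = 13·16/(17·63) = 208/1071; |achieved − target| = 0 ≤ 52/26775 ✓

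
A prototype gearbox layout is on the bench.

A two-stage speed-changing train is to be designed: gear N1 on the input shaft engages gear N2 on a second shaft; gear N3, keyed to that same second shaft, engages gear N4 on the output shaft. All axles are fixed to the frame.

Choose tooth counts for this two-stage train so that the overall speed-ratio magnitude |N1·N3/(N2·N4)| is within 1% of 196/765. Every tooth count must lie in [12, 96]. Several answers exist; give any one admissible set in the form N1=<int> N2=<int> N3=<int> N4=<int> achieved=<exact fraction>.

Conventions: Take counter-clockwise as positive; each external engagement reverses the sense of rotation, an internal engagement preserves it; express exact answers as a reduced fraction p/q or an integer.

N1=14 N2=15 N3=14 N4=51 achieved=196/765

2-stage fixed-axis compound train for ratio 196/765
target = 196/765 in lowest terms: an exact hit needs N1·N3 = k·196 and N2·N4 = k·765 for one integer k, every count in [12, 96]; additionally prefer no 1:1 stage (N1 ≠ N2, N3 ≠ N4)
k = 1: N1·N3 = 196 = 14·14, N2·N4 = 765 = 15·51
achieved = 14·14/(15·51) = 196/765; |achieved − target| = 0 ≤ 49/19125 ✓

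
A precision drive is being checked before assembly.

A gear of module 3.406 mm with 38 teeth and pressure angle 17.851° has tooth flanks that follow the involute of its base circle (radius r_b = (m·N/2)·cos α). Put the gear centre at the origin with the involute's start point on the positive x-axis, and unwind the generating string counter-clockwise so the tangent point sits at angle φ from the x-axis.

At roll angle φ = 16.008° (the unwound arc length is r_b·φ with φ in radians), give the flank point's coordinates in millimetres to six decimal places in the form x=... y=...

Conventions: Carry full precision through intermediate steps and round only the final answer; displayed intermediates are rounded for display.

recognized (one wheel, involute flank): single-mesh tooth geometry, m = 3.406, N = 38
pitch radius r_p = m·N/2 = 3.406·38/2 = 64.714000
base radius r_b = r_p·cos α = 64.714000·cos 17.851° = 61.598468
roll angle φ = 16.008° = 0.27939231 rad
x = r_b·(cos φ + φ·sin φ) = 63.955943
y = r_b·(sin φ − φ·cos φ) = 0.444322

x=63.955943 y=0.444322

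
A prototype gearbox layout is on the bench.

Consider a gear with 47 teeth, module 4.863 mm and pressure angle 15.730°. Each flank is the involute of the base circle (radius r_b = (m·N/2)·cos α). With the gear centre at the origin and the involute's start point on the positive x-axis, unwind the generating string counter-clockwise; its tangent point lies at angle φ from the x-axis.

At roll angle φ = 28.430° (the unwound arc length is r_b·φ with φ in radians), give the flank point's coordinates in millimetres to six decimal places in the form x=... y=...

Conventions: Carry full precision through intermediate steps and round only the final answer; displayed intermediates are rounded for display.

single-mesh involute tooth geometry (47T wheel at module 4.863)
pitch radius r_p = m·N/2 = 4.863·47/2 = 114.280500
base radius r_b = r_p·cos α = 114.280500·cos 15.730° = 110.000687
roll angle φ = 28.430° = 0.49619711 rad
x = r_b·(cos φ + φ·sin φ) = 122.720207
y = r_b·(sin φ − φ·cos φ) = 4.370248

x=122.720207 y=4.370248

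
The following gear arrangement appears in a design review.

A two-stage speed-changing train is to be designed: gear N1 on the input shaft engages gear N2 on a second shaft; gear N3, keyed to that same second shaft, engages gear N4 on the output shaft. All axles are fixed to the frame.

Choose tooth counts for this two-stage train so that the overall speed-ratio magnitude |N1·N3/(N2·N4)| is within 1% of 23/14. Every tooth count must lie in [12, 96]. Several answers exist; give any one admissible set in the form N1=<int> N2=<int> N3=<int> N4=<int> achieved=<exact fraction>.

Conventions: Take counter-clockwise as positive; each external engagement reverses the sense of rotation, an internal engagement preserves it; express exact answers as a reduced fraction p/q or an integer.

design class (target 23/14): fixed-axis compound train
target = 23/14 in lowest terms: an exact hit needs N1·N3 = k·23 and N2·N4 = k·14 for one integer k, every count in [12, 96]; additionally prefer no 1:1 stage (N1 ≠ N2, N3 ≠ N4)
k = 1…11: no 1:1-free in-range split of k·23 and k·14 into factor pairs; take k = 12
k = 12: N1·N3 = 276 = 12·23, N2·N4 = 168 = 14·12
achieved = 12·23/(14·12) = 23/14; |achieved − target| = 0 ≤ 23/1400 ✓

N1=12 N2=14 N3=23 N4=12 achieved=23/14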